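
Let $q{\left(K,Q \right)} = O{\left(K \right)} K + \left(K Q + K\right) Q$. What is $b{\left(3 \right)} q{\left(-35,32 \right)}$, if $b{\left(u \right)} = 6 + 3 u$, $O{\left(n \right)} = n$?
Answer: $-536025$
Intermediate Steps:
$q{\left(K,Q \right)} = K^{2} + Q \left(K + K Q\right)$ ($q{\left(K,Q \right)} = K K + \left(K Q + K\right) Q = K^{2} + \left(K + K Q\right) Q = K^{2} + Q \left(K + K Q\right)$)
$b{\left(3 \right)} q{\left(-35,32 \right)} = \left(6 + 3 \cdot 3\right) \left(- 35 \left(-35 + 32 + 32^{2}\right)\right) = \left(6 + 9\right) \left(- 35 \left(-35 + 32 + 1024\right)\right) = 15 \left(\left(-35\right) 1021\right) = 15 \left(-35735\right) = -536025$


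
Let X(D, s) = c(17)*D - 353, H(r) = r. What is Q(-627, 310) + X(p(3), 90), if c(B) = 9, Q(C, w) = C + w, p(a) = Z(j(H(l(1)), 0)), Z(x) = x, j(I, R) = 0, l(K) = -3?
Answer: -670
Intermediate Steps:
p(a) = 0
X(D, s) = -353 + 9*D (X(D, s) = 9*D - 353 = -353 + 9*D)
Q(-627, 310) + X(p(3), 90) = (-627 + 310) + (-353 + 9*0) = -317 + (-353 + 0) = -317 - 353 = -670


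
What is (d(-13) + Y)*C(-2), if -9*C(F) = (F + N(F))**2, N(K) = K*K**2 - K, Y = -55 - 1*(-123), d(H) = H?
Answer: -3520/9 ≈ -391.11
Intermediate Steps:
Y = 68 (Y = -55 + 123 = 68)
N(K) = K**3 - K
C(F) = -F**6/9 (C(F) = -(F + (F**3 - F))**2/9 = -F**6/9)
(d(-13) + Y)*C(-2) = (-13 + 68)*(-1/9*(-2)**6) = 55*(-1/9*64) = 55*(-64/9) = -3520/9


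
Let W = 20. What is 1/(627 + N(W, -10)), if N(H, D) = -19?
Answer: 1/608 ≈ 0.0016447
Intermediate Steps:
1/(627 + N(W, -10)) = 1/(627 - 19) = 1/608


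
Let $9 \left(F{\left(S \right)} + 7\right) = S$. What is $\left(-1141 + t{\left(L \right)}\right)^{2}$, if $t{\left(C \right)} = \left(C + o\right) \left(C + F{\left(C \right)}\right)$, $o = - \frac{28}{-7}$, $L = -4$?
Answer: $1301881$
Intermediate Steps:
$F{\left(S \right)} = -7 + \frac{S}{9}$
$o = 4$ ($o = \left(-28\right) \left(- \frac{1}{7}\right) = 4$)
$t{\left(C \right)} = \left(-7 + \frac{10 C}{9}\right) \left(4 + C\right)$ ($t{\left(C \right)} = \left(C + 4\right) \left(C + \left(-7 + \frac{C}{9}\right)\right) = \left(4 + C\right) \left(-7 + \frac{10 C}{9}\right) = \left(-7 + \frac{10 C}{9}\right) \left(4 + C\right)$)
$\left(-1141 + t{\left(L \right)}\right)^{2} = \left(-1141 - \left(\frac{160}{9} - \frac{160}{9}\right)\right)^{2} = \left(-1141 + \left(-28 + \frac{92}{9} + \frac{10}{9} \cdot 16\right)\right)^{2} = \left(-1141 + \left(-28 + \frac{92}{9} + \frac{160}{9}\right)\right)^{2} = \left(-1141 + 0\right)^{2} = \left(-1141\right)^{2} = 1301881$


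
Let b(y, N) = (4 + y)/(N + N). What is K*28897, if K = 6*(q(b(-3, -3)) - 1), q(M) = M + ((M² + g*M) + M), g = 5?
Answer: -2225069/6 ≈ -3.7085e+5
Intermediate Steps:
b(y, N) = (4 + y)/(2*N) (b(y, N) = (4 + y)/((2*N)) = (4 + y)*(1/(2*N)) = (4 + y)/(2*N))
q(M) = M² + 7*M (q(M) = M + ((M² + 5*M) + M) = M + (M² + 6*M) = M² + 7*M)
K = -77/6 (K = 6*(((½)*(4 - 3)/(-3))*(7 + (½)*(4 - 3)/(-3)) - 1) = 6*(((½)*(-⅓)*1)*(7 + (½)*(-⅓)*1) - 1) = 6*(-(7 - ⅙)/6 - 1) = 6*(-⅙*41/6 - 1) = 6*(-41/36 - 1) = 6*(-77/36) = -77/6 ≈ -12.833)
K*28897 = -77/6*28897 = -2225069/6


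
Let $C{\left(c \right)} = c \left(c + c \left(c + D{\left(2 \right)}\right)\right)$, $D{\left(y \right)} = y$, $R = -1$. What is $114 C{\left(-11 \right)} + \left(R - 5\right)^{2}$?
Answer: $-110316$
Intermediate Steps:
$C{\left(c \right)} = c \left(c + c \left(2 + c\right)\right)$ ($C{\left(c \right)} = c \left(c + c \left(c + 2\right)\right) = c \left(c + c \left(2 + c\right)\right)$)
$114 C{\left(-11 \right)} + \left(R - 5\right)^{2} = 114 \left(-11\right)^{2} \left(3 - 11\right) + \left(-1 - 5\right)^{2} = 114 \cdot 121 \left(-8\right) + \left(-6\right)^{2} = 114 \left(-968\right) + 36 = -110352 + 36 = -110316$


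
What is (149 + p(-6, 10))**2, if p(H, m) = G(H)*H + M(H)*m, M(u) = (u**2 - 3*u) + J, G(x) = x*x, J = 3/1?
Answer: 253009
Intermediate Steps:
J = 3 (J = 3*1 = 3)
G(x) = x**2
M(u) = 3 + u**2 - 3*u (M(u) = (u**2 - 3*u) + 3 = 3 + u**2 - 3*u)
p(H, m) = H**3 + m*(3 + H**2 - 3*H) (p(H, m) = H**2*H + (3 + H**2 - 3*H)*m = H**3 + m*(3 + H**2 - 3*H))
(149 + p(-6, 10))**2 = (149 + ((-6)**3 + 10*(3 + (-6)**2 - 3*(-6))))**2 = (149 + (-216 + 10*(3 + 36 + 18)))**2 = (149 + (-216 + 10*57))**2 = (149 + (-216 + 570))**2 = (149 + 354)**2 = 503**2 = 253009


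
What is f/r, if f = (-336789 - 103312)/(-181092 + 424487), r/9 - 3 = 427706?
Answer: -440101/936920088495 ≈ -4.6973e-7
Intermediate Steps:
r = 3849381 (r = 27 + 9*427706 = 27 + 3849354 = 3849381)
f = -440101/243395 ≈ -1.8082
f/r = -440101/243395/3849381 = -440101/243395*1/3849381 = -440101/936920088495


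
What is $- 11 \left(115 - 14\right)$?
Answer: $-1111$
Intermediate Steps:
$- 11 \left(115 - 14\right) = \left(-11\right) 101 = -1111$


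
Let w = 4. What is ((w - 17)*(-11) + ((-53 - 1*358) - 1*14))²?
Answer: 79524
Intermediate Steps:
((w - 17)*(-11) + ((-53 - 1*358) - 1*14))² = ((4 - 17)*(-11) + ((-53 - 1*358) - 1*14))² = (-13*(-11) + ((-53 - 358) - 14))² = (143 + (-411 - 14))² = (143 - 425)² = (-282)² = 79524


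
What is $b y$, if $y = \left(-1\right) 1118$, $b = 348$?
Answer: $-389064$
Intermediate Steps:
$y = -1118$
$b y = 348 \left(-1118\right) = -389064$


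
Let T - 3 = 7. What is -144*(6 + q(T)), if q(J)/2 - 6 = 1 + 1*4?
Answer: -4032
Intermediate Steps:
T = 10 (T = 3 + 7 = 10)
q(J) = 22 (q(J) = 12 + 2*(1 + 1*4) = 12 + 2*(1 + 4) = 12 + 2*5 = 12 + 10 = 22)
-144*(6 + q(T)) = -144*(6 + 22) = -144*28 = -4032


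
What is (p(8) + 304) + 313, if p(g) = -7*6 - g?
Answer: 567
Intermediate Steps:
p(g) = -42 - g
(p(8) + 304) + 313 = ((-42 - 1*8) + 304) + 313 = ((-42 - 8) + 304) + 313 = (-50 + 304) + 313 = 254 + 313 = 567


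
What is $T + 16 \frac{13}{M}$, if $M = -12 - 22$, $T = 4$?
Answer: $- \frac{36}{17} \approx -2.1176$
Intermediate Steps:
$M = -34$
$T + 16 \frac{13}{M} = 4 + 16 \frac{13}{-34} = 4 + 16 \cdot 13 \left(- \frac{1}{34}\right) = 4 + 16 \left(- \frac{13}{34}\right) = 4 - \frac{104}{17} = - \frac{36}{17}$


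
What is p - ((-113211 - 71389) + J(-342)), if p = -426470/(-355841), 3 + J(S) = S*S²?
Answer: 14299930402201/355841 ≈ 4.0186e+7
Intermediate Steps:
J(S) = -3 + S³ (J(S) = -3 + S*S² = -3 + S³)
p = 426470/355841 (p = -426470*(-1/355841) = 426470/355841 ≈ 1.1985)
p - ((-113211 - 71389) + J(-342)) = 426470/355841 - ((-113211 - 71389) + (-3 + (-342)³)) = 426470/355841 - (-184600 + (-3 - 40001688)) = 426470/355841 - (-184600 - 40001691) = 426470/355841 - 1*(-40186291) = 426470/355841 + 40186291 = 14299930402201/355841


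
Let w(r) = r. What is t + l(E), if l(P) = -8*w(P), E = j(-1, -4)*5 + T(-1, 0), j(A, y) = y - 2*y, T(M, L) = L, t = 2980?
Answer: 2820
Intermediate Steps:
j(A, y) = -y
E = 20 (E = -1*(-4)*5 + 0 = 4*5 + 0 = 20 + 0 = 20)
l(P) = -8*P
t + l(E) = 2980 - 8*20 = 2980 - 160 = 2820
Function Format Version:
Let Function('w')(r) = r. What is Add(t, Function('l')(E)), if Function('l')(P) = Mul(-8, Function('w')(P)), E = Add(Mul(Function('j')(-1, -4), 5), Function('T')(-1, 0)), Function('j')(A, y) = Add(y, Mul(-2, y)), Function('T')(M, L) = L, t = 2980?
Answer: 2820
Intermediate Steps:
Function('j')(A, y) = Mul(-1, y)
E = 20 (E = Add(Mul(Mul(-1, -4), 5), 0) = Add(Mul(4, 5), 0) = Add(20, 0) = 20)
Function('l')(P) = Mul(-8, P)
Add(t, Function('l')(E)) = Add(2980, Mul(-8, 20)) = Add(2980, -160) = 2820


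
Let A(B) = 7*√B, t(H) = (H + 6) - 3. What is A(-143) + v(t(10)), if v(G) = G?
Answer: 13 + 7*I*√143 ≈ 13.0 + 83.708*I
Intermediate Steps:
t(H) = 3 + H (t(H) = (6 + H) - 3 = 3 + H)
A(-143) + v(t(10)) = 7*√(-143) + (3 + 10) = 7*(I*√143) + 13 = 7*I*√143 + 13 = 13 + 7*I*√143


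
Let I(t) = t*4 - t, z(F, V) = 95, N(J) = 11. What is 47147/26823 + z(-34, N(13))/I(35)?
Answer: 166636/62587 ≈ 2.6625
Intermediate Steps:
I(t) = 3*t (I(t) = 4*t - t = 3*t)
47147/26823 + z(-34, N(13))/I(35) = 47147/26823 + 95/((3*35)) = 47147*(1/26823) + 95/105 = 47147/26823 + 95*(1/105) = 47147/26823 + 19/21 = 166636/62587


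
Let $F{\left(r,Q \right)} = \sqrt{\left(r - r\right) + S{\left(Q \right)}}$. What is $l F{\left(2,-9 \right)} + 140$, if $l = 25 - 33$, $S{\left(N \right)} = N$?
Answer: $140 - 24 i \approx 140.0 - 24.0 i$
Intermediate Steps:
$F{\left(r,Q \right)} = \sqrt{Q}$ ($F{\left(r,Q \right)} = \sqrt{\left(r - r\right) + Q} = \sqrt{0 + Q} = \sqrt{Q}$)
$l = -8$ ($l = 25 - 33 = -8$)
$l F{\left(2,-9 \right)} + 140 = - 8 \sqrt{-9} + 140 = - 8 \cdot 3 i + 140 = - 24 i + 140 = 140 - 24 i$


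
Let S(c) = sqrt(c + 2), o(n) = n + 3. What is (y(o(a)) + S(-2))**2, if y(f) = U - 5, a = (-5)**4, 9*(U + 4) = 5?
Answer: 5776/81 ≈ 71.309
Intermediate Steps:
U = -31/9 (U = -4 + (1/9)*5 = -4 + 5/9 = -31/9 ≈ -3.4444)
a = 625
o(n) = 3 + n
y(f) = -76/9 (y(f) = -31/9 - 5 = -76/9)
S(c) = sqrt(2 + c)
(y(o(a)) + S(-2))**2 = (-76/9 + sqrt(2 - 2))**2 = (-76/9 + sqrt(0))**2 = (-76/9 + 0)**2 = (-76/9)**2 = 5776/81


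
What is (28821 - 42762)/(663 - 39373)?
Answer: 13941/38710 ≈ 0.36014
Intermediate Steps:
(28821 - 42762)/(663 - 39373) = -13941/(-38710) = -13941*(-1/38710) = 13941/38710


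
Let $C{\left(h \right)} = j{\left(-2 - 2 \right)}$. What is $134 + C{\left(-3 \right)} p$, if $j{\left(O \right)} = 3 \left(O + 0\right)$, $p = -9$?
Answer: $242$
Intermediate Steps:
$j{\left(O \right)} = 3 O$
$C{\left(h \right)} = -12$ ($C{\left(h \right)} = 3 \left(-2 - 2\right) = 3 \left(-4\right) = -12$)
$134 + C{\left(-3 \right)} p = 134 - -108 = 134 + 108 = 242$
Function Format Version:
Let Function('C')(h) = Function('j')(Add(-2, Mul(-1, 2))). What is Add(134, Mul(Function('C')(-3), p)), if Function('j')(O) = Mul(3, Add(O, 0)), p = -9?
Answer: 242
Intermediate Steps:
Function('j')(O) = Mul(3, O)
Function('C')(h) = -12 (Function('C')(h) = Mul(3, Add(-2, Mul(-1, 2))) = Mul(3, Add(-2, -2)) = Mul(3, -4) = -12)
Add(134, Mul(Function('C')(-3), p)) = Add(134, Mul(-12, -9)) = Add(134, 108) = 242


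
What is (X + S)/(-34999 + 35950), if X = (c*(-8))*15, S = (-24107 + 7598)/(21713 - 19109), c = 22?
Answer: -2297023/825468 ≈ -2.7827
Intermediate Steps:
S = -5503/868 (S = -16509/2604 = -16509*1/2604 = -5503/868 ≈ -6.3399)
X = -2640 (X = (22*(-8))*15 = -176*15 = -2640)
(X + S)/(-34999 + 35950) = (-2640 - 5503/868)/(-34999 + 35950) = -2297023/868/951 = -2297023/868*1/951 = -2297023/825468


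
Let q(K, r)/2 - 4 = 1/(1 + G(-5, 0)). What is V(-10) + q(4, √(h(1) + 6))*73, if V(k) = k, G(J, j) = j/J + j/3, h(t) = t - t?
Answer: 720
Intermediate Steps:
h(t) = 0
G(J, j) = j/3 + j/J (G(J, j) = j/J + j*(⅓) = j/J + j/3 = j/3 + j/J)
q(K, r) = 10 (q(K, r) = 8 + 2/(1 + ((⅓)*0 + 0/(-5))) = 8 + 2/(1 + (0 + 0*(-⅕))) = 8 + 2/(1 + (0 + 0)) = 8 + 2/(1 + 0) = 8 + 2/1 = 8 + 2*1 = 8 + 2 = 10)
V(-10) + q(4, √(h(1) + 6))*73 = -10 + 10*73 = -10 + 730 = 720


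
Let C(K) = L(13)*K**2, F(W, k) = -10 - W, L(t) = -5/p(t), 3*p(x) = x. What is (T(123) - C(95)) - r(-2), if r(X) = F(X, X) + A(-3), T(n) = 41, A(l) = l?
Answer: 136051/13 ≈ 10465.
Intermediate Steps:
p(x) = x/3
L(t) = -15/t (L(t) = -5*3/t = -15/t)
C(K) = -15*K**2/13 (C(K) = (-15/13)*K**2 = (-15*1/13)*K**2 = -15*K**2/13)
r(X) = -13 - X (r(X) = (-10 - X) - 3 = -13 - X)
(T(123) - C(95)) - r(-2) = (41 - (-15)*95**2/13) - (-13 - 1*(-2)) = (41 - (-15)*9025/13) - (-13 + 2) = (41 - 1*(-135375/13)) - 1*(-11) = (41 + 135375/13) + 11 = 135908/13 + 11 = 136051/13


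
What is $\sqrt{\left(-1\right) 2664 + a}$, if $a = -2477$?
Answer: $i \sqrt{5141} \approx 71.701 i$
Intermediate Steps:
$\sqrt{\left(-1\right) 2664 + a} = \sqrt{\left(-1\right) 2664 - 2477} = \sqrt{-2664 - 2477} = \sqrt{-5141} = i \sqrt{5141}$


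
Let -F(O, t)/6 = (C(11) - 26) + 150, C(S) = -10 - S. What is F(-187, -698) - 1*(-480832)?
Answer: 480214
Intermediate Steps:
F(O, t) = -618 (F(O, t) = -6*(((-10 - 1*11) - 26) + 150) = -6*(((-10 - 11) - 26) + 150) = -6*((-21 - 26) + 150) = -6*(-47 + 150) = -6*103 = -618)
F(-187, -698) - 1*(-480832) = -618 - 1*(-480832) = -618 + 480832 = 480214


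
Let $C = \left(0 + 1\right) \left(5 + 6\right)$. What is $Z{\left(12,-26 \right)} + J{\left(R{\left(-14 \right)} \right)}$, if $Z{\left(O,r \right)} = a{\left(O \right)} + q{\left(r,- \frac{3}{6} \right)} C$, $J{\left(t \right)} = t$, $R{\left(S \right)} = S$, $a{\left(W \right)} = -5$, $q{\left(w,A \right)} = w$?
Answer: $-305$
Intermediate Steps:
$C = 11$ ($C = 1 \cdot 11 = 11$)
$Z{\left(O,r \right)} = -5 + 11 r$ ($Z{\left(O,r \right)} = -5 + r 11 = -5 + 11 r$)
$Z{\left(12,-26 \right)} + J{\left(R{\left(-14 \right)} \right)} = \left(-5 + 11 \left(-26\right)\right) - 14 = \left(-5 - 286\right) - 14 = -291 - 14 = -305$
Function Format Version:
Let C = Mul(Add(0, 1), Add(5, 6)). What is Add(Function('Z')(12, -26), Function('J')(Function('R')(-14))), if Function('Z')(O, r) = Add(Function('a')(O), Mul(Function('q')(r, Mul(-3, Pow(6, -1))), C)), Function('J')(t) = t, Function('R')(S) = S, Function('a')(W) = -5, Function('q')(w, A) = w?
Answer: -305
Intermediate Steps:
C = 11 (C = Mul(1, 11) = 11)
Function('Z')(O, r) = Add(-5, Mul(11, r)) (Function('Z')(O, r) = Add(-5, Mul(r, 11)) = Add(-5, Mul(11, r)))
Add(Function('Z')(12, -26), Function('J')(Function('R')(-14))) = Add(Add(-5, Mul(11, -26)), -14) = Add(Add(-5, -286), -14) = Add(-291, -14) = -305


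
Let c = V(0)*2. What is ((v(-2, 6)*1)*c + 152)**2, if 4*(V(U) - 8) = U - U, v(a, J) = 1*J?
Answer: 61504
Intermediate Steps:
v(a, J) = J
V(U) = 8 (V(U) = 8 + (U - U)/4 = 8 + (1/4)*0 = 8 + 0 = 8)
c = 16 (c = 8*2 = 16)
((v(-2, 6)*1)*c + 152)**2 = ((6*1)*16 + 152)**2 = (6*16 + 152)**2 = (96 + 152)**2 = 248**2 = 61504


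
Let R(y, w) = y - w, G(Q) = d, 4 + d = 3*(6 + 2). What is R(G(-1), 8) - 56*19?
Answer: -1052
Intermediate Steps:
d = 20 (d = -4 + 3*(6 + 2) = -4 + 3*8 = -4 + 24 = 20)
G(Q) = 20
R(G(-1), 8) - 56*19 = (20 - 1*8) - 56*19 = (20 - 8) - 1064 = 12 - 1064 = -1052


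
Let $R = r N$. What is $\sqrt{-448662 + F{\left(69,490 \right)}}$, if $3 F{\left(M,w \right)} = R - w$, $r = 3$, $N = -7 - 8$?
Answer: $\frac{i \sqrt{4039563}}{3} \approx 669.96 i$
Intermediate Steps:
$N = -15$
$R = -45$ ($R = 3 \left(-15\right) = -45$)
$F{\left(M,w \right)} = -15 - \frac{w}{3}$ ($F{\left(M,w \right)} = \frac{-45 - w}{3} = -15 - \frac{w}{3}$)
$\sqrt{-448662 + F{\left(69,490 \right)}} = \sqrt{-448662 - \frac{535}{3}} = \sqrt{- \frac{1346521}{3}} = \frac{i \sqrt{4039563}}{3}$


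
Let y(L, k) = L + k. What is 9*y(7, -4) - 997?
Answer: -970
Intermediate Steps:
9*y(7, -4) - 997 = 9*(7 - 4) - 997 = 9*3 - 997 = 27 - 997 = -970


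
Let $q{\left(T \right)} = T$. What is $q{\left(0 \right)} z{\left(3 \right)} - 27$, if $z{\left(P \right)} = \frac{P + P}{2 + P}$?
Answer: $-27$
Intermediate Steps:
$z{\left(P \right)} = \frac{2 P}{2 + P}$
$q{\left(0 \right)} z{\left(3 \right)} - 27 = 0 \cdot 2 \cdot 3 \frac{1}{2 + 3} - 27 = 0 \cdot 2 \cdot 3 \cdot \frac{1}{5} - 27 = 0 \cdot \frac{6}{5} - 27 = 0 - 27 = -27$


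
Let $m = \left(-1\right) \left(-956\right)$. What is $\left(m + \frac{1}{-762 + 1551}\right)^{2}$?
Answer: $\frac{568945861225}{622521} \approx 9.1394 \cdot 10^{5}$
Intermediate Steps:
$m = 956$
$\left(m + \frac{1}{-762 + 1551}\right)^{2} = \left(956 + \frac{1}{-762 + 1551}\right)^{2} = \left(956 + \frac{1}{789}\right)^{2} = \left(\frac{754285}{789}\right)^{2} = \frac{568945861225}{622521}$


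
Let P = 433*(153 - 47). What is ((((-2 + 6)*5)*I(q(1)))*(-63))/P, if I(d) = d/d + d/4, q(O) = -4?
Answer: 0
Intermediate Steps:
I(d) = 1 + d/4 (I(d) = 1 + d*(1/4) = 1 + d/4)
P = 45898 (P = 433*106 = 45898)
((((-2 + 6)*5)*I(q(1)))*(-63))/P = ((((-2 + 6)*5)*(1 + (1/4)*(-4)))*(-63))/45898 = (((4*5)*(1 - 1))*(-63))*(1/45898) = ((20*0)*(-63))*(1/45898) = (0*(-63))*(1/45898) = 0*(1/45898) = 0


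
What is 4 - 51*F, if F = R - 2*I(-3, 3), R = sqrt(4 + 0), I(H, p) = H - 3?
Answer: -710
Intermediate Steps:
I(H, p) = -3 + H
R = 2 (R = sqrt(4) = 2)
F = 14 (F = 2 - 2*(-3 - 3) = 2 - 2*(-6) = 2 + 12 = 14)
4 - 51*F = 4 - 51*14 = 4 - 714 = -710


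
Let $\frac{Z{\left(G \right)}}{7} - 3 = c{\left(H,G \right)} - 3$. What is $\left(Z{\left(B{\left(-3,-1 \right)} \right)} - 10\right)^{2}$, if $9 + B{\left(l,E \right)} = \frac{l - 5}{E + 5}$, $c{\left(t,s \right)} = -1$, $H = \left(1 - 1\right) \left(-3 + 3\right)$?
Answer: $289$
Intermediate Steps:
$H = 0$ ($H = 0 \cdot 0 = 0$)
$B{\left(l,E \right)} = -9 + \frac{-5 + l}{5 + E}$ ($B{\left(l,E \right)} = -9 + \frac{l - 5}{E + 5} = -9 + \frac{-5 + l}{5 + E}$)
$Z{\left(G \right)} = -7$ ($Z{\left(G \right)} = 21 + 7 \left(-1 - 3\right) = 21 + 7 \left(-4\right) = 21 - 28 = -7$)
$\left(Z{\left(B{\left(-3,-1 \right)} \right)} - 10\right)^{2} = \left(-7 - 10\right)^{2} = \left(-17\right)^{2} = 289$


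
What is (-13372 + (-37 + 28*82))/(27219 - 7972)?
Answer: -11113/19247 ≈ -0.57739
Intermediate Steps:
(-13372 + (-37 + 28*82))/(27219 - 7972) = (-13372 + (-37 + 2296))/19247 = (-13372 + 2259)*(1/19247) = -11113*1/19247 = -11113/19247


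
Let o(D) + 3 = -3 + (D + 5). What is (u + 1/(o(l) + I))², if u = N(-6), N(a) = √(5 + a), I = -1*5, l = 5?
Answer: (-1 + I)² ≈ -2.0*I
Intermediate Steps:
o(D) = -1 + D (o(D) = -3 + (-3 + (D + 5)) = -3 + (-3 + (5 + D)) = -3 + (2 + D) = -1 + D)
I = -5
u = I (u = √(5 - 6) = √(-1) = I ≈ 1.0*I)
(u + 1/(o(l) + I))² = (I + 1/((-1 + 5) - 5))² = (I + 1/(4 - 5))² = (I + 1/(-1))² = (I - 1)² = (-1 + I)²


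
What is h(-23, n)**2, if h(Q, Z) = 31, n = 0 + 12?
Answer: 961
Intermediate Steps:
n = 12
h(-23, n)**2 = 31**2 = 961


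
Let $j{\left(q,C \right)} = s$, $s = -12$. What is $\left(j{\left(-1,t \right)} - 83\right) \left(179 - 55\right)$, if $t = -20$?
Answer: $-11780$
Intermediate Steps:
$j{\left(q,C \right)} = -12$
$\left(j{\left(-1,t \right)} - 83\right) \left(179 - 55\right) = \left(-12 - 83\right) \left(179 - 55\right) = \left(-95\right) 124 = -11780$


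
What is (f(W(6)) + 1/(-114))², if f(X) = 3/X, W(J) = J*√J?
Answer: 1085/25992 - √6/684 ≈ 0.038162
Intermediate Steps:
W(J) = J^(3/2)
(f(W(6)) + 1/(-114))² = (3/(6^(3/2)) + 1/(-114))² = (3/((6*√6)) - 1/114)² = (3*(√6/36) - 1/114)² = (√6/12 - 1/114)² = (-1/114 + √6/12)²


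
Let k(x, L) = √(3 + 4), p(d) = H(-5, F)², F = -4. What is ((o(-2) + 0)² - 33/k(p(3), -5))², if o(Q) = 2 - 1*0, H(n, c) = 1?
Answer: 1201/7 - 264*√7/7 ≈ 71.789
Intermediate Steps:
p(d) = 1 (p(d) = 1² = 1)
k(x, L) = √7
o(Q) = 2 (o(Q) = 2 + 0 = 2)
((o(-2) + 0)² - 33/k(p(3), -5))² = ((2 + 0)² - 33*√7/7)² = (2² - 33*√7/7)² = (4 - 33*√7/7)²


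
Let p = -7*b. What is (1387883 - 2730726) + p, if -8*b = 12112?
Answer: -1332245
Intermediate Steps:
b = -1514 (b = -⅛*12112 = -1514)
p = 10598 (p = -7*(-1514) = 10598)
(1387883 - 2730726) + p = (1387883 - 2730726) + 10598 = -1342843 + 10598 = -1332245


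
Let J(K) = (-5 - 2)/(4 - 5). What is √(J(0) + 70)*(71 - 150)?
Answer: -79*√77 ≈ -693.22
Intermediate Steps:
J(K) = 7 (J(K) = -7/(-1) = -7*(-1) = 7)
√(J(0) + 70)*(71 - 150) = √(7 + 70)*(71 - 150) = √77*(-79) = -79*√77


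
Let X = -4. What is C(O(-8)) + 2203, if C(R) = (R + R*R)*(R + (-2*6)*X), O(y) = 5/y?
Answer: 1122251/512 ≈ 2191.9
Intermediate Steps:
C(R) = (48 + R)*(R + R²) (C(R) = (R + R*R)*(R - 2*6*(-4)) = (R + R²)*(R - 12*(-4)) = (R + R²)*(R + 48) = (R + R²)*(48 + R) = (48 + R)*(R + R²))
C(O(-8)) + 2203 = (5/(-8))*(48 + (5/(-8))² + 49*(5/(-8))) + 2203 = (5*(-⅛))*(48 + (5*(-⅛))² + 49*(5*(-⅛))) + 2203 = -5*(48 + (-5/8)² + 49*(-5/8))/8 + 2203 = -5*(48 + 25/64 - 245/8)/8 + 2203 = -5/8*1137/64 + 2203 = -5685/512 + 2203 = 1122251/512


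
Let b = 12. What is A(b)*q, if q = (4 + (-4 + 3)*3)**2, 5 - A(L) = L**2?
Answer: -139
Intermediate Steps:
A(L) = 5 - L**2
q = 1 (q = (4 - 1*3)**2 = (4 - 3)**2 = 1**2 = 1)
A(b)*q = (5 - 1*12**2)*1 = (5 - 1*144)*1 = (5 - 144)*1 = -139*1 = -139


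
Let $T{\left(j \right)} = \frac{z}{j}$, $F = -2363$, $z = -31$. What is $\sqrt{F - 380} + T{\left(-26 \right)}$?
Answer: $\frac{31}{26} + i \sqrt{2743} \approx 1.1923 + 52.374 i$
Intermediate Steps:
$T{\left(j \right)} = - \frac{31}{j}$
$\sqrt{F - 380} + T{\left(-26 \right)} = \sqrt{-2363 - 380} - \frac{31}{-26} = \sqrt{-2743} - - \frac{31}{26} = i \sqrt{2743} + \frac{31}{26} = \frac{31}{26} + i \sqrt{2743}$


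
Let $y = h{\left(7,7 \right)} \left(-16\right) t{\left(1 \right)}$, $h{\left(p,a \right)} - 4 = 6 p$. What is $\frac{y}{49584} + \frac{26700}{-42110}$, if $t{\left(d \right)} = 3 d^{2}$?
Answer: $- \frac{2951816}{4349963} \approx -0.67858$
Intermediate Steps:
$h{\left(p,a \right)} = 4 + 6 p$
$y = -2208$ ($y = \left(4 + 6 \cdot 7\right) \left(-16\right) 3 \cdot 1^{2} = \left(4 + 42\right) \left(-16\right) 3 \cdot 1 = 46 \left(-16\right) 3 = \left(-736\right) 3 = -2208$)
$\frac{y}{49584} + \frac{26700}{-42110} = - \frac{2208}{49584} + \frac{26700}{-42110} = \left(-2208\right) \frac{1}{49584} + 26700 \left(- \frac{1}{42110}\right) = - \frac{46}{1033} - \frac{2670}{4211} = - \frac{2951816}{4349963}$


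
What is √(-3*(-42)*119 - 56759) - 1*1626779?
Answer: -1626779 + I*√41765 ≈ -1.6268e+6 + 204.36*I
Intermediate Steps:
√(-3*(-42)*119 - 56759) - 1*1626779 = √(126*119 - 56759) - 1626779 = √(14994 - 56759) - 1626779 = √(-41765) - 1626779 = I*√41765 - 1626779 = -1626779 + I*√41765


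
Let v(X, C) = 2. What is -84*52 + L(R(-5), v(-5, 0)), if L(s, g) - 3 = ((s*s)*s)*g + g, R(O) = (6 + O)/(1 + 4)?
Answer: -545373/125 ≈ -4363.0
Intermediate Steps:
R(O) = 6/5 + O/5 (R(O) = (6 + O)/5 = (6 + O)*(⅕) = 6/5 + O/5)
L(s, g) = 3 + g + g*s³ (L(s, g) = 3 + (((s*s)*s)*g + g) = 3 + ((s²*s)*g + g) = 3 + (s³*g + g) = 3 + (g*s³ + g) = 3 + (g + g*s³) = 3 + g + g*s³)
-84*52 + L(R(-5), v(-5, 0)) = -84*52 + (3 + 2 + 2*(6/5 + (⅕)*(-5))³) = -4368 + (3 + 2 + 2*(6/5 - 1)³) = -4368 + (3 + 2 + 2*(⅕)³) = -4368 + (3 + 2 + 2*(1/125)) = -4368 + (3 + 2 + 2/125) = -4368 + 627/125 = -545373/125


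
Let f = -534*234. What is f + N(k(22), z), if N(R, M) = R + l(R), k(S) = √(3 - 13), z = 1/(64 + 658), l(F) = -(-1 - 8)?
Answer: -124947 + I*√10 ≈ -1.2495e+5 + 3.1623*I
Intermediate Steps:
l(F) = 9 (l(F) = -1*(-9) = 9)
z = 1/722 ≈ 0.0013850
k(S) = I*√10 (k(S) = √(-10) = I*√10)
N(R, M) = 9 + R (N(R, M) = R + 9 = 9 + R)
f = -124956
f + N(k(22), z) = -124956 + (9 + I*√10) = -124947 + I*√10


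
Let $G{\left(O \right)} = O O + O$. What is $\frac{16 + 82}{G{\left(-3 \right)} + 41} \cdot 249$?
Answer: $\frac{24402}{47} \approx 519.19$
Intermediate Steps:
$G{\left(O \right)} = O + O^{2}$ ($G{\left(O \right)} = O^{2} + O = O + O^{2}$)
$\frac{16 + 82}{G{\left(-3 \right)} + 41} \cdot 249 = \frac{16 + 82}{- 3 \left(1 - 3\right) + 41} \cdot 249 = \frac{98}{\left(-3\right) \left(-2\right) + 41} \cdot 249 = \frac{98}{6 + 41} \cdot 249 = \frac{98}{47} \cdot 249 = \frac{24402}{47}$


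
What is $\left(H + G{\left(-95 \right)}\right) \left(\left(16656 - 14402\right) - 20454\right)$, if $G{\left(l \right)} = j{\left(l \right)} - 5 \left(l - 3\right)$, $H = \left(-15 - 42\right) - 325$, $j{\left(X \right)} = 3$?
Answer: $-2020200$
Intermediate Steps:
$H = -382$ ($H = -57 - 325 = -382$)
$G{\left(l \right)} = 18 - 5 l$ ($G{\left(l \right)} = 3 - 5 \left(l - 3\right) = 3 - 5 \left(-3 + l\right) = 3 - \left(-15 + 5 l\right) = 18 - 5 l$)
$\left(H + G{\left(-95 \right)}\right) \left(\left(16656 - 14402\right) - 20454\right) = \left(-382 + \left(18 - -475\right)\right) \left(\left(16656 - 14402\right) - 20454\right) = \left(-382 + \left(18 + 475\right)\right) \left(\left(16656 - 14402\right) - 20454\right) = \left(-382 + 493\right) \left(2254 - 20454\right) = 111 \left(-18200\right) = -2020200$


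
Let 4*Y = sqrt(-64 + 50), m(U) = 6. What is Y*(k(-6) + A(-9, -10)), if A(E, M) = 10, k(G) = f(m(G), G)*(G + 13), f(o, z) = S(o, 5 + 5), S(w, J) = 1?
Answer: 17*I*sqrt(14)/4 ≈ 15.902*I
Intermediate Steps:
f(o, z) = 1
k(G) = 13 + G (k(G) = 1*(G + 13) = 1*(13 + G) = 13 + G)
Y = I*sqrt(14)/4 (Y = sqrt(-64 + 50)/4 = sqrt(-14)/4 = (I*sqrt(14))/4 = I*sqrt(14)/4 ≈ 0.93541*I)
Y*(k(-6) + A(-9, -10)) = (I*sqrt(14)/4)*((13 - 6) + 10) = (I*sqrt(14)/4)*(7 + 10) = (I*sqrt(14)/4)*17 = 17*I*sqrt(14)/4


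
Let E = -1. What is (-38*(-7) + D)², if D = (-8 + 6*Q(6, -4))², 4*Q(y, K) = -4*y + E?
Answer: 87329025/16 ≈ 5.4581e+6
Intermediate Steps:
Q(y, K) = -¼ - y (Q(y, K) = (-4*y - 1)/4 = (-1 - 4*y)/4 = -¼ - y)
D = 8281/4 (D = (-8 + 6*(-¼ - 1*6))² = (-8 + 6*(-¼ - 6))² = (-8 + 6*(-25/4))² = (-8 - 75/2)² = (-91/2)² = 8281/4 ≈ 2070.3)
(-38*(-7) + D)² = (-38*(-7) + 8281/4)² = (266 + 8281/4)² = (9345/4)² = 87329025/16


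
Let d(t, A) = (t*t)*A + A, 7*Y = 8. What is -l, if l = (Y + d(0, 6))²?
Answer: -2500/49 ≈ -51.020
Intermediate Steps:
Y = 8/7 (Y = (⅐)*8 = 8/7 ≈ 1.1429)
d(t, A) = A + A*t² (d(t, A) = t²*A + A = A*t² + A = A + A*t²)
l = 2500/49 (l = (8/7 + 6*(1 + 0²))² = (8/7 + 6*(1 + 0))² = (8/7 + 6*1)² = (8/7 + 6)² = (50/7)² = 2500/49 ≈ 51.020)
-l = -1*2500/49 = -2500/49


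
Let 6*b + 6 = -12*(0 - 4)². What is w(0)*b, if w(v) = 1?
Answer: -33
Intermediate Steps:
b = -33 (b = -1 + (-12*(0 - 4)²)/6 = -1 + (-12*(-4)²)/6 = -1 + (-12*16)/6 = -1 + (⅙)*(-192) = -1 - 32 = -33)
w(0)*b = 1*(-33) = -33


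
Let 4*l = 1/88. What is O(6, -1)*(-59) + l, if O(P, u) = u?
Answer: 20769/352 ≈ 59.003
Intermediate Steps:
l = 1/352 (l = (1/4)/88 = (1/4)*(1/88) = 1/352 ≈ 0.0028409)
O(6, -1)*(-59) + l = -1*(-59) + 1/352 = 59 + 1/352 = 20769/352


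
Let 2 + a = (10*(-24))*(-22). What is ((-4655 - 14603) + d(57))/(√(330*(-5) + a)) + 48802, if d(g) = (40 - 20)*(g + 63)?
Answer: 48802 - 8429*√907/907 ≈ 48522.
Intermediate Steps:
d(g) = 1260 + 20*g (d(g) = 20*(63 + g) = 1260 + 20*g)
a = 5278 (a = -2 + (10*(-24))*(-22) = -2 - 240*(-22) = -2 + 5280 = 5278)
((-4655 - 14603) + d(57))/(√(330*(-5) + a)) + 48802 = ((-4655 - 14603) + (1260 + 20*57))/(√(330*(-5) + 5278)) + 48802 = (-19258 + (1260 + 1140))/(√(-1650 + 5278)) + 48802 = (-19258 + 2400)/(√3628) + 48802 = -16858*√907/1814 + 48802 = -8429*√907/907 + 48802 = 48802 - 8429*√907/907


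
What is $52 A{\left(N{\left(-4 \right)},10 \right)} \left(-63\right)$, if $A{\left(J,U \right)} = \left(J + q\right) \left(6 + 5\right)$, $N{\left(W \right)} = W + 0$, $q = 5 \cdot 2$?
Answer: $-216216$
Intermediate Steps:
$q = 10$
$N{\left(W \right)} = W$
$A{\left(J,U \right)} = 110 + 11 J$ ($A{\left(J,U \right)} = \left(J + 10\right) \left(6 + 5\right) = \left(10 + J\right) 11 = 110 + 11 J$)
$52 A{\left(N{\left(-4 \right)},10 \right)} \left(-63\right) = 52 \left(110 + 11 \left(-4\right)\right) \left(-63\right) = 52 \left(110 - 44\right) \left(-63\right) = 52 \cdot 66 \left(-63\right) = 3432 \left(-63\right) = -216216$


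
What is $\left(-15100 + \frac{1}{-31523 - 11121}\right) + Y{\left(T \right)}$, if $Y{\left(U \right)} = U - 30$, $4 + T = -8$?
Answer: $- \frac{645715449}{42644} \approx -15142.0$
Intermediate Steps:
$T = -12$ ($T = -4 - 8 = -12$)
$Y{\left(U \right)} = -30 + U$ ($Y{\left(U \right)} = U - 30 = -30 + U$)
$\left(-15100 + \frac{1}{-31523 - 11121}\right) + Y{\left(T \right)} = \left(-15100 + \frac{1}{-31523 - 11121}\right) - 42 = \left(-15100 + \frac{1}{-42644}\right) - 42 = \left(-15100 - \frac{1}{42644}\right) - 42 = - \frac{643924401}{42644} - 42 = - \frac{645715449}{42644}$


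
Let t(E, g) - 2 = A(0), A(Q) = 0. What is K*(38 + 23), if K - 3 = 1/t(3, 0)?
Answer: 427/2 ≈ 213.50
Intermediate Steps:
t(E, g) = 2 (t(E, g) = 2 + 0 = 2)
K = 7/2 (K = 3 + 1/2 = 7/2 ≈ 3.5000)
K*(38 + 23) = 7*(38 + 23)/2 = (7/2)*61 = 427/2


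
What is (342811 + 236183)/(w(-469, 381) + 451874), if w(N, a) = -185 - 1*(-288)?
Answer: 192998/150659 ≈ 1.2810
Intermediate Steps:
w(N, a) = 103 (w(N, a) = -185 + 288 = 103)
(342811 + 236183)/(w(-469, 381) + 451874) = (342811 + 236183)/(103 + 451874) = 578994/451977 = 578994*(1/451977) = 192998/150659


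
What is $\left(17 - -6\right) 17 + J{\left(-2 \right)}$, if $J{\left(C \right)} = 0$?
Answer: $391$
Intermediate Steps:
$\left(17 - -6\right) 17 + J{\left(-2 \right)} = \left(17 - -6\right) 17 + 0 = \left(17 + 6\right) 17 + 0 = 23 \cdot 17 + 0 = 391 + 0 = 391$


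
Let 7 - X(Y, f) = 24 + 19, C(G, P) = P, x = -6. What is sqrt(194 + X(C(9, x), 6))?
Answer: sqrt(158) ≈ 12.570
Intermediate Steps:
X(Y, f) = -36 (X(Y, f) = 7 - (24 + 19) = 7 - 1*43 = 7 - 43 = -36)
sqrt(194 + X(C(9, x), 6)) = sqrt(194 - 36) = sqrt(158)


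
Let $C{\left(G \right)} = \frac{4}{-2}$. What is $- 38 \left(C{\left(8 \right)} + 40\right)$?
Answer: $-1444$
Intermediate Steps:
$C{\left(G \right)} = -2$ ($C{\left(G \right)} = 4 \left(- \frac{1}{2}\right) = -2$)
$- 38 \left(C{\left(8 \right)} + 40\right) = - 38 \left(-2 + 40\right) = \left(-38\right) 38 = -1444$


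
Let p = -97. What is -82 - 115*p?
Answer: 11073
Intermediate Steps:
-82 - 115*p = -82 - 115*(-97) = -82 + 11155 = 11073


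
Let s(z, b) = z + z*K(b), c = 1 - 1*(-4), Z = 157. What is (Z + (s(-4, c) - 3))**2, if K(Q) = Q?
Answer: 16900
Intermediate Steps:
c = 5 (c = 1 + 4 = 5)
s(z, b) = z + b*z (s(z, b) = z + z*b = z + b*z)
(Z + (s(-4, c) - 3))**2 = (157 + (-4*(1 + 5) - 3))**2 = (157 + (-4*6 - 3))**2 = (157 + (-24 - 3))**2 = (157 - 27)**2 = 130**2 = 16900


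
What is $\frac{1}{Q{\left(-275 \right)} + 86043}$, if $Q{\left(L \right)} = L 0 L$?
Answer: $\frac{1}{86043} \approx 1.1622 \cdot 10^{-5}$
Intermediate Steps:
$Q{\left(L \right)} = 0$ ($Q{\left(L \right)} = L 0 = 0$)
$\frac{1}{Q{\left(-275 \right)} + 86043} = \frac{1}{0 + 86043} = \frac{1}{86043}$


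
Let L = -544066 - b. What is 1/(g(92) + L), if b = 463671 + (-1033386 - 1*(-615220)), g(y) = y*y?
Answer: -1/581107 ≈ -1.7209e-6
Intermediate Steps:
g(y) = y²
b = 45505 (b = 463671 + (-1033386 + 615220) = 463671 - 418166 = 45505)
L = -589571 (L = -544066 - 1*45505 = -544066 - 45505 = -589571)
1/(g(92) + L) = 1/(92² - 589571) = 1/(8464 - 589571) = 1/(-581107) = -1/581107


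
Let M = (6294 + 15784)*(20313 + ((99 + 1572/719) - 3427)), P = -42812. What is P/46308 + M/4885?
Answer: 3121769796814277/40662070755 ≈ 76774.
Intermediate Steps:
M = 269655989386/719 (M = 22078*(20313 + ((99 + 1572*(1/719)) - 3427)) = 22078*(20313 + ((99 + 1572/719) - 3427)) = 22078*(20313 + (72753/719 - 3427)) = 22078*(20313 - 2391260/719) = 22078*(12213787/719) = 269655989386/719 ≈ 3.7504e+8)
P/46308 + M/4885 = -42812/46308 + (269655989386/719)/4885 = -42812*1/46308 + (269655989386/719)*(1/4885) = -10703/11577 + 269655989386/3512315 = 3121769796814277/40662070755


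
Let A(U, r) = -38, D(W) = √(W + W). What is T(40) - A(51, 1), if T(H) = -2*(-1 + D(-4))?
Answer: 40 - 4*I*√2 ≈ 40.0 - 5.6569*I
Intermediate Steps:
D(W) = √2*√W (D(W) = √(2*W) = √2*√W)
T(H) = 2 - 4*I*√2 (T(H) = -2*(-1 + √2*√(-4)) = -2*(-1 + √2*(2*I)) = -2*(-1 + 2*I*√2) = 2 - 4*I*√2)
T(40) - A(51, 1) = (2 - 4*I*√2) - 1*(-38) = (2 - 4*I*√2) + 38 = 40 - 4*I*√2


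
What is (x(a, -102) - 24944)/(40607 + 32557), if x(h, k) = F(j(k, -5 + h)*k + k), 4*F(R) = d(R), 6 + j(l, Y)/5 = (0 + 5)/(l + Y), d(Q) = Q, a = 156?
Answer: -593329/1792518 ≈ -0.33100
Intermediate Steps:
j(l, Y) = -30 + 25/(Y + l) (j(l, Y) = -30 + 5*((0 + 5)/(l + Y)) = -30 + 5*(5/(Y + l)) = -30 + 25/(Y + l))
F(R) = R/4
x(h, k) = k/4 + 5*k*(35 - 6*h - 6*k)/(4*(-5 + h + k)) (x(h, k) = ((5*(5 - 6*(-5 + h) - 6*k)/((-5 + h) + k))*k + k)/4 = ((5*(5 + (30 - 6*h) - 6*k)/(-5 + h + k))*k + k)/4 = ((5*(35 - 6*h - 6*k)/(-5 + h + k))*k + k)/4 = (5*k*(35 - 6*h - 6*k)/(-5 + h + k) + k)/4 = (k + 5*k*(35 - 6*h - 6*k)/(-5 + h + k))/4 = k/4 + 5*k*(35 - 6*h - 6*k)/(4*(-5 + h + k)))
(x(a, -102) - 24944)/(40607 + 32557) = ((1/4)*(-102)*(170 - 29*156 - 29*(-102))/(-5 + 156 - 102) - 24944)/(40607 + 32557) = ((1/4)*(-102)*(170 - 4524 + 2958)/49 - 24944)/73164 = ((1/4)*(-102)*(1/49)*(-1396) - 24944)*(1/73164) = (35598/49 - 24944)*(1/73164) = -1186658/49*1/73164 = -593329/1792518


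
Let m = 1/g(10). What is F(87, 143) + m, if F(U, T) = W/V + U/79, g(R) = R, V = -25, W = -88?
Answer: 18649/3950 ≈ 4.7213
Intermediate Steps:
F(U, T) = 88/25 + U/79 (F(U, T) = -88/(-25) + U/79 = -88*(-1/25) + U*(1/79) = 88/25 + U/79)
m = 1/10 ≈ 0.10000
F(87, 143) + m = (88/25 + (1/79)*87) + 1/10 = (88/25 + 87/79) + 1/10 = 9127/1975 + 1/10 = 18649/3950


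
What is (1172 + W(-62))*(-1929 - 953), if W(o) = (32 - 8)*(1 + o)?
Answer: 841544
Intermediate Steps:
W(o) = 24 + 24*o (W(o) = 24*(1 + o) = 24 + 24*o)
(1172 + W(-62))*(-1929 - 953) = (1172 + (24 + 24*(-62)))*(-1929 - 953) = (1172 + (24 - 1488))*(-2882) = (1172 - 1464)*(-2882) = -292*(-2882) = 841544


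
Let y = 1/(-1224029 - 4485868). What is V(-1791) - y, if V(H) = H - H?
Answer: 1/5709897 ≈ 1.7513e-7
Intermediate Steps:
V(H) = 0
y = -1/5709897 (y = 1/(-5709897) = -1/5709897 ≈ -1.7513e-7)
V(-1791) - y = 0 - 1*(-1/5709897) = 0 + 1/5709897 = 1/5709897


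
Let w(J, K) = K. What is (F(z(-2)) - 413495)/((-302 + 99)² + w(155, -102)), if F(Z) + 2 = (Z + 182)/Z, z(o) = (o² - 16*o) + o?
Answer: -639031/63529 ≈ -10.059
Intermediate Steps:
z(o) = o² - 15*o
F(Z) = -2 + (182 + Z)/Z (F(Z) = -2 + (Z + 182)/Z = -2 + (182 + Z)/Z)
(F(z(-2)) - 413495)/((-302 + 99)² + w(155, -102)) = ((182 - (-2)*(-15 - 2))/((-2*(-15 - 2))) - 413495)/((-302 + 99)² - 102) = ((182 - (-2)*(-17))/((-2*(-17))) - 413495)/((-203)² - 102) = ((182 - 1*34)/34 - 413495)/(41209 - 102) = ((182 - 34)/34 - 413495)/41107 = ((1/34)*148 - 413495)*(1/41107) = (74/17 - 413495)*(1/41107) = -7029341/17*1/41107 = -639031/63529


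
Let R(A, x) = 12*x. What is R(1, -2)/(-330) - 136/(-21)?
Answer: 7564/1155 ≈ 6.5489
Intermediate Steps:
R(1, -2)/(-330) - 136/(-21) = (12*(-2))/(-330) - 136/(-21) = -24*(-1/330) - 136*(-1/21) = 4/55 + 136/21 = 7564/1155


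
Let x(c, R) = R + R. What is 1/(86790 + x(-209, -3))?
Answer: 1/86784 ≈ 1.1523e-5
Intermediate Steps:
x(c, R) = 2*R
1/(86790 + x(-209, -3)) = 1/(86790 + 2*(-3)) = 1/(86790 - 6) = 1/86784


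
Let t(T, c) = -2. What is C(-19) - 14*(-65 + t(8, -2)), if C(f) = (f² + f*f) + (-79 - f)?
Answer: 1600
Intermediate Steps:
C(f) = -79 - f + 2*f² (C(f) = (f² + f²) + (-79 - f) = 2*f² + (-79 - f) = -79 - f + 2*f²)
C(-19) - 14*(-65 + t(8, -2)) = (-79 - 1*(-19) + 2*(-19)²) - 14*(-65 - 2) = (-79 + 19 + 2*361) - 14*(-67) = (-79 + 19 + 722) + 938 = 662 + 938 = 1600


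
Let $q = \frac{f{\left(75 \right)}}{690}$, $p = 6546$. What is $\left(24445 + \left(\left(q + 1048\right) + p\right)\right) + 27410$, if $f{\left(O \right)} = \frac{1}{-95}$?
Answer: $\frac{3896881949}{65550} \approx 59449.0$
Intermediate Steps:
$f{\left(O \right)} = - \frac{1}{95}$
$q = - \frac{1}{65550}$ ($q = - \frac{1}{95 \cdot 690} = \left(- \frac{1}{95}\right) \frac{1}{690} = - \frac{1}{65550} \approx -1.5256 \cdot 10^{-5}$)
$\left(24445 + \left(\left(q + 1048\right) + p\right)\right) + 27410 = \left(24445 + \left(\left(- \frac{1}{65550} + 1048\right) + 6546\right)\right) + 27410 = \left(24445 + \left(\frac{68696399}{65550} + 6546\right)\right) + 27410 = \left(24445 + \frac{497786699}{65550}\right) + 27410 = \frac{2100156449}{65550} + 27410 = \frac{3896881949}{65550}$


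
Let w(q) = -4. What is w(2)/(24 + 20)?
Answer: -1/11 ≈ -0.090909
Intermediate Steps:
w(2)/(24 + 20) = -4/(24 + 20) = -4/44 = (1/44)*(-4) = -1/11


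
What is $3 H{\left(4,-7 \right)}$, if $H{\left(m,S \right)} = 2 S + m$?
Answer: $-30$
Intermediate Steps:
$H{\left(m,S \right)} = m + 2 S$
$3 H{\left(4,-7 \right)} = 3 \left(4 + 2 \left(-7\right)\right) = 3 \left(4 - 14\right) = 3 \left(-10\right) = -30$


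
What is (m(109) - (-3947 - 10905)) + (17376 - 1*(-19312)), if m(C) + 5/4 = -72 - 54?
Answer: 205651/4 ≈ 51413.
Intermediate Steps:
m(C) = -509/4 (m(C) = -5/4 + (-72 - 54) = -5/4 - 126 = -509/4)
(m(109) - (-3947 - 10905)) + (17376 - 1*(-19312)) = (-509/4 - (-3947 - 10905)) + (17376 - 1*(-19312)) = (-509/4 - 1*(-14852)) + (17376 + 19312) = (-509/4 + 14852) + 36688 = 58899/4 + 36688 = 205651/4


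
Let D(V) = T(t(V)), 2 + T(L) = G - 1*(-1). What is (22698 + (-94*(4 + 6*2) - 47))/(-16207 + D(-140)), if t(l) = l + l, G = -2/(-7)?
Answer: -49343/37818 ≈ -1.3047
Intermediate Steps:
G = 2/7 (G = -2*(-⅐) = 2/7 ≈ 0.28571)
t(l) = 2*l
T(L) = -5/7 (T(L) = -2 + (2/7 - 1*(-1)) = -2 + (2/7 + 1) = -2 + 9/7 = -5/7)
D(V) = -5/7
(22698 + (-94*(4 + 6*2) - 47))/(-16207 + D(-140)) = (22698 + (-94*(4 + 6*2) - 47))/(-16207 - 5/7) = (22698 + (-94*(4 + 12) - 47))/(-113454/7) = (22698 + (-94*16 - 47))*(-7/113454) = (22698 + (-1504 - 47))*(-7/113454) = (22698 - 1551)*(-7/113454) = 21147*(-7/113454) = -49343/37818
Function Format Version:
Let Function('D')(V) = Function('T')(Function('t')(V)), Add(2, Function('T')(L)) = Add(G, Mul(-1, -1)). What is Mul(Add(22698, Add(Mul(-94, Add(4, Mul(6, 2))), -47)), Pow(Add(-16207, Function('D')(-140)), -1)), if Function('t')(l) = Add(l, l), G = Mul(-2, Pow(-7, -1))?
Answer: Rational(-49343, 37818) ≈ -1.3047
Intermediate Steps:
G = Rational(2, 7) (G = Mul(-2, Rational(-1, 7)) = Rational(2, 7) ≈ 0.28571)
Function('t')(l) = Mul(2, l)
Function('T')(L) = Rational(-5, 7) (Function('T')(L) = Add(-2, Add(Rational(2, 7), Mul(-1, -1))) = Add(-2, Add(Rational(2, 7), 1)) = Add(-2, Rational(9, 7)) = Rational(-5, 7))
Function('D')(V) = Rational(-5, 7)
Mul(Add(22698, Add(Mul(-94, Add(4, Mul(6, 2))), -47)), Pow(Add(-16207, Function('D')(-140)), -1)) = Mul(Add(22698, Add(Mul(-94, Add(4, Mul(6, 2))), -47)), Pow(Add(-16207, Rational(-5, 7)), -1)) = Mul(Add(22698, Add(Mul(-94, Add(4, 12)), -47)), Pow(Rational(-113454, 7), -1)) = Mul(Add(22698, Add(Mul(-94, 16), -47)), Rational(-7, 113454)) = Mul(Add(22698, Add(-1504, -47)), Rational(-7, 113454)) = Mul(Add(22698, -1551), Rational(-7, 113454)) = Mul(21147, Rational(-7, 113454)) = Rational(-49343, 37818)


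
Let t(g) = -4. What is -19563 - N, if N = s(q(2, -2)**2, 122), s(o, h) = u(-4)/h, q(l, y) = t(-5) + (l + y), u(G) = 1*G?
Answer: -1193341/61 ≈ -19563.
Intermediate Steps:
u(G) = G
q(l, y) = -4 + l + y (q(l, y) = -4 + (l + y) = -4 + l + y)
s(o, h) = -4/h
N = -2/61 (N = -4/122 = -4*1/122 = -2/61 ≈ -0.032787)
-19563 - N = -19563 - 1*(-2/61) = -19563 + 2/61 = -1193341/61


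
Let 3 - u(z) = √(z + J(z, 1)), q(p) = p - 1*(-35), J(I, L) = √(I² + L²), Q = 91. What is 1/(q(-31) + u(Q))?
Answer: 1/(7 - √(91 + √8282)) ≈ -0.15406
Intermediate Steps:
q(p) = 35 + p (q(p) = p + 35 = 35 + p)
u(z) = 3 - √(z + √(1 + z²)) (u(z) = 3 - √(z + √(z² + 1²)) = 3 - √(z + √(z² + 1)) = 3 - √(z + √(1 + z²)))
1/(q(-31) + u(Q)) = 1/((35 - 31) + (3 - √(91 + √(1 + 91²)))) = 1/(4 + (3 - √(91 + √(1 + 8281)))) = 1/(4 + (3 - √(91 + √8282))) = 1/(7 - √(91 + √8282))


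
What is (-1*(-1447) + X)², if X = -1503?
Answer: 3136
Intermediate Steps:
(-1*(-1447) + X)² = (-1*(-1447) - 1503)² = (1447 - 1503)² = (-56)² = 3136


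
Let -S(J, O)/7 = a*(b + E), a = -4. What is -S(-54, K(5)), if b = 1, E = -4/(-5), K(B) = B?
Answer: -252/5 ≈ -50.400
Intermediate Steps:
E = 4/5 (E = -4*(-1/5) = 4/5 ≈ 0.80000)
S(J, O) = 252/5 (S(J, O) = -(-28)*(1 + 4/5) = -(-28)*9/5 = -7*(-36/5) = 252/5)
-S(-54, K(5)) = -1*252/5 = -252/5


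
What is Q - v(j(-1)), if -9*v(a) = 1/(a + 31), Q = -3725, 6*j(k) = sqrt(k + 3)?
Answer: -64431263/17297 - sqrt(2)/51891 ≈ -3725.0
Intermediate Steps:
j(k) = sqrt(3 + k)/6 (j(k) = sqrt(k + 3)/6 = sqrt(3 + k)/6)
v(a) = -1/(9*(31 + a)) (v(a) = -1/(9*(a + 31)) = -1/(9*(31 + a)))
Q - v(j(-1)) = -3725 - (-1)/(279 + 9*(sqrt(3 - 1)/6)) = -3725 - (-1)/(279 + 9*(sqrt(2)/6)) = -3725 - (-1)/(279 + 3*sqrt(2)/2) = -3725 + 1/(279 + 3*sqrt(2)/2)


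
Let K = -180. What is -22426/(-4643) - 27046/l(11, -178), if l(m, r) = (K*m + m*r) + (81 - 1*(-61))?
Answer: 105351837/8812414 ≈ 11.955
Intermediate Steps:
l(m, r) = 142 - 180*m + m*r (l(m, r) = (-180*m + m*r) + (81 - 1*(-61)) = (-180*m + m*r) + (81 + 61) = (-180*m + m*r) + 142 = 142 - 180*m + m*r)
-22426/(-4643) - 27046/l(11, -178) = -22426/(-4643) - 27046/(142 - 180*11 + 11*(-178)) = -22426*(-1/4643) - 27046/(142 - 1980 - 1958) = 22426/4643 - 27046/(-3796) = 22426/4643 - 27046*(-1/3796) = 22426/4643 + 13523/1898 = 105351837/8812414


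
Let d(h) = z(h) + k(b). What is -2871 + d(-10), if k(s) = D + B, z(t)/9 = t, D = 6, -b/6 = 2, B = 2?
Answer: -2953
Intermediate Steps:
b = -12 (b = -6*2 = -12)
z(t) = 9*t
k(s) = 8 (k(s) = 6 + 2 = 8)
d(h) = 8 + 9*h (d(h) = 9*h + 8 = 8 + 9*h)
-2871 + d(-10) = -2871 + (8 + 9*(-10)) = -2871 + (8 - 90) = -2871 - 82 = -2953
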